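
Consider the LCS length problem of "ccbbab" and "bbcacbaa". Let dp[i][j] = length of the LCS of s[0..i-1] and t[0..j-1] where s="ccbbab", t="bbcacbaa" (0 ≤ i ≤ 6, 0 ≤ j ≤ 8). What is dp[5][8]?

4

   ''  b  b  c  a  c  b  a  a
''  0  0  0  0  0  0  0  0  0
 c  0  0  0  1  1  1  1  1  1
 c  0  0  0  1  1  2  2  2  2
 b  0  1  1  1  1  2  3  3  3
 b  0  1  2  2  2  2  3  3  3
 a  0  1  2  2  3  3  3  4  4
 b  0  1  2  2  3  3  4  4  4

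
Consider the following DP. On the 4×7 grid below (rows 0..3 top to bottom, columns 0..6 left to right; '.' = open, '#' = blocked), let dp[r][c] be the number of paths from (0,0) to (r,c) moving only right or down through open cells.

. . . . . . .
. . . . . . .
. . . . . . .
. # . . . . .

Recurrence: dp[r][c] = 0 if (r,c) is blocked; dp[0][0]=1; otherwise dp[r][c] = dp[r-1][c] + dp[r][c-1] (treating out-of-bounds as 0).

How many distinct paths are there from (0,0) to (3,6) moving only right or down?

80

r\c   0   1   2   3   4   5   6
  0   1   1   1   1   1   1   1
  1   1   2   3   4   5   6   7
  2   1   3   6  10  15  21  28
  3   1   0   6  16  31  52  80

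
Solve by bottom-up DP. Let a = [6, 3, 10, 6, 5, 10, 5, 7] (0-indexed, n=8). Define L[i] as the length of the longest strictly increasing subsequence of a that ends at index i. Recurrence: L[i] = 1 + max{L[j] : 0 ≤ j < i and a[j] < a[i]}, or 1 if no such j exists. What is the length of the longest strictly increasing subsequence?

   i    0    1    2    3    4    5    6    7
a[i]    6    3   10    6    5   10    5    7
L[i]    1    1    2    2    2    3    2    3

3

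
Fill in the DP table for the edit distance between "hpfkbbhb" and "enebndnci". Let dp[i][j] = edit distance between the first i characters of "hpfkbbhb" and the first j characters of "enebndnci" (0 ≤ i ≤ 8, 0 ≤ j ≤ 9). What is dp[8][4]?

7

   ''  e  n  e  b  n  d  n  c  i
''  0  1  2  3  4  5  6  7  8  9
 h  1  1  2  3  4  5  6  7  8  9
 p  2  2  2  3  4  5  6  7  8  9
 f  3  3  3  3  4  5  6  7  8  9
 k  4  4  4  4  4  5  6  7  8  9
 b  5  5  5  5  4  5  6  7  8  9
 b  6  6  6  6  5  5  6  7  8  9
 h  7  7  7  7  6  6  6  7  8  9
 b  8  8  8  8  7  7  7  7  8  9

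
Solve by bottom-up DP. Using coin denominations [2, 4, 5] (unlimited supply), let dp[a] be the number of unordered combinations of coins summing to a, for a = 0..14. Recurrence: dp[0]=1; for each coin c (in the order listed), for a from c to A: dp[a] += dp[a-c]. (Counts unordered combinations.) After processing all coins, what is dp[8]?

3

after  coin     0     1     2     3     4     5     6     7     8     9    10    11    12    13    14
          2     1     0     1     0     1     0     1     0     1     0     1     0     1     0     1
          4     1     0     1     0     2     0     2     0     3     0     3     0     4     0     4
          5     1     0     1     0     2     1     2     1     3     2     4     2     5     3     6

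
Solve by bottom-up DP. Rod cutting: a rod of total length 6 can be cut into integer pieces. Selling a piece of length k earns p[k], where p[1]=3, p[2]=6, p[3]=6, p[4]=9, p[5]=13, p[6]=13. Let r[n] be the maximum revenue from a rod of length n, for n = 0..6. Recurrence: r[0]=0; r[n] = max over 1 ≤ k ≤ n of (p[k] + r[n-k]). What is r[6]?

   n    0    1    2    3    4    5    6
r[n]    0    3    6    9   12   15   18

18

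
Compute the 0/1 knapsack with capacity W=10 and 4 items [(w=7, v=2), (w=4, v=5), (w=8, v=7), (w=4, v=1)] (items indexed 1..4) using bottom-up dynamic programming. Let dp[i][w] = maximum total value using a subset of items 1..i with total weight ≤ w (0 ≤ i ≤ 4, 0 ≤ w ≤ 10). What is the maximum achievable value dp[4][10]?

7

i\w   0   1   2   3   4   5   6   7   8   9  10
  0   0   0   0   0   0   0   0   0   0   0   0
  1   0   0   0   0   0   0   0   2   2   2   2
  2   0   0   0   0   5   5   5   5   5   5   5
  3   0   0   0   0   5   5   5   5   7   7   7
  4   0   0   0   0   5   5   5   5   7   7   7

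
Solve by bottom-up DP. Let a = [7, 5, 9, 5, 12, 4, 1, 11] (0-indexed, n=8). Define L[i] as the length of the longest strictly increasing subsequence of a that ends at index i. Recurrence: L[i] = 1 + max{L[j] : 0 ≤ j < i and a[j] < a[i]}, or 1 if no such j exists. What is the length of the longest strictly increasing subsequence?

   i    0    1    2    3    4    5    6    7
a[i]    7    5    9    5   12    4    1   11
L[i]    1    1    2    1    3    1    1    3

3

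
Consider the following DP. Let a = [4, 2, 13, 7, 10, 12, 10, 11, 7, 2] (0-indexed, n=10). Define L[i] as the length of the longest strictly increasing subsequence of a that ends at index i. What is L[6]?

3

   i    0    1    2    3    4    5    6    7    8    9
a[i]    4    2   13    7   10   12   10   11    7    2
L[i]    1    1    2    2    3    4    3    4    2    1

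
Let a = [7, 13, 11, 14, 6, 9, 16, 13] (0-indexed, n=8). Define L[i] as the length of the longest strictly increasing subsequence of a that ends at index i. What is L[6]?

   i    0    1    2    3    4    5    6    7
a[i]    7   13   11   14    6    9   16   13
L[i]    1    2    2    3    1    2    4    3

4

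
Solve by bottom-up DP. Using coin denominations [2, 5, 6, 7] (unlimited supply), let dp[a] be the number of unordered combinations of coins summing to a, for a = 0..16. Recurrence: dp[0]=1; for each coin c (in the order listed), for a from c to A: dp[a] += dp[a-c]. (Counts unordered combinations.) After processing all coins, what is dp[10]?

3

after  coin     0     1     2     3     4     5     6     7     8     9    10    11    12    13    14    15    16
          2     1     0     1     0     1     0     1     0     1     0     1     0     1     0     1     0     1
          5     1     0     1     0     1     1     1     1     1     1     2     1     2     1     2     2     2
          6     1     0     1     0     1     1     2     1     2     1     3     2     4     2     4     3     5
          7     1     0     1     0     1     1     2     2     2     2     3     3     5     4     6     5     7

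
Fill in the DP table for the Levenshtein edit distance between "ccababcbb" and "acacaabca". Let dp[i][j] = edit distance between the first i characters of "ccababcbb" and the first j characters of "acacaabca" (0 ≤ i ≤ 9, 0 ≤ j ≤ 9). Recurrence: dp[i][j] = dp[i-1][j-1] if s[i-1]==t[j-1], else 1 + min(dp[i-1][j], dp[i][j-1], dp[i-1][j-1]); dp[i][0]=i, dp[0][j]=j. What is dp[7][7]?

   ''  a  c  a  c  a  a  b  c  a
''  0  1  2  3  4  5  6  7  8  9
 c  1  1  1  2  3  4  5  6  7  8
 c  2  2  1  2  2  3  4  5  6  7
 a  3  2  2  1  2  2  3  4  5  6
 b  4  3  3  2  2  3  3  3  4  5
 a  5  4  4  3  3  2  3  4  4  4
 b  6  5  5  4  4  3  3  3  4  5
 c  7  6  5  5  4  4  4  4  3  4
 b  8  7  6  6  5  5  5  4  4  4
 b  9  8  7  7  6  6  6  5  5  5

4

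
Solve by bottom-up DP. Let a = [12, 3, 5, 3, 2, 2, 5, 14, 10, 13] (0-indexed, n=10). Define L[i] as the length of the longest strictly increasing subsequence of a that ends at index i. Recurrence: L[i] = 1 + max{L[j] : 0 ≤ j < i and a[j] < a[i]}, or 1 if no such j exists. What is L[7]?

3

   i    0    1    2    3    4    5    6    7    8    9
a[i]   12    3    5    3    2    2    5   14   10   13
L[i]    1    1    2    1    1    1    2    3    3    4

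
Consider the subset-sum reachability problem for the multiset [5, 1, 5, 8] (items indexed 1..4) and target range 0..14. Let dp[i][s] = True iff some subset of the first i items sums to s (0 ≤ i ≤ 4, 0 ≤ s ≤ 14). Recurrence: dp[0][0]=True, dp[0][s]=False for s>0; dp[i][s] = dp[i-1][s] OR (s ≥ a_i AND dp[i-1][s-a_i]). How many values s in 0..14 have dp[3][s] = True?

6

i\s   0   1   2   3   4   5   6   7   8   9  10  11  12  13  14
  0   T   F   F   F   F   F   F   F   F   F   F   F   F   F   F
  1   T   F   F   F   F   T   F   F   F   F   F   F   F   F   F
  2   T   T   F   F   F   T   T   F   F   F   F   F   F   F   F
  3   T   T   F   F   F   T   T   F   F   F   T   T   F   F   F
  4   T   T   F   F   F   T   T   F   T   T   T   T   F   T   T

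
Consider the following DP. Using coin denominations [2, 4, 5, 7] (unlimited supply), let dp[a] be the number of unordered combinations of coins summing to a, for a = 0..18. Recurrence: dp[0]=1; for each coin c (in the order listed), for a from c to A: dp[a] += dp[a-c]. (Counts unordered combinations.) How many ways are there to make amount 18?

after  coin     0     1     2     3     4     5     6     7     8     9    10    11    12    13    14    15    16    17    18
          2     1     0     1     0     1     0     1     0     1     0     1     0     1     0     1     0     1     0     1
          4     1     0     1     0     2     0     2     0     3     0     3     0     4     0     4     0     5     0     5
          5     1     0     1     0     2     1     2     1     3     2     4     2     5     3     6     4     7     5     8
          7     1     0     1     0     2     1     2     2     3     3     4     4     6     5     8     7    10     9    12

12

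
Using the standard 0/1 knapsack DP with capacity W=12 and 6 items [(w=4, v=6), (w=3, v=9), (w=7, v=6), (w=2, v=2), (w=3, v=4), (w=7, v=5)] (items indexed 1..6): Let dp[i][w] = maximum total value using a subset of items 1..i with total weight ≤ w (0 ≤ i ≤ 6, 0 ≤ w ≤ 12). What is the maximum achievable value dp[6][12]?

21

i\w   0   1   2   3   4   5   6   7   8   9  10  11  12
  0   0   0   0   0   0   0   0   0   0   0   0   0   0
  1   0   0   0   0   6   6   6   6   6   6   6   6   6
  2   0   0   0   9   9   9   9  15  15  15  15  15  15
  3   0   0   0   9   9   9   9  15  15  15  15  15  15
  4   0   0   2   9   9  11  11  15  15  17  17  17  17
  5   0   0   2   9   9  11  13  15  15  17  19  19  21
  6   0   0   2   9   9  11  13  15  15  17  19  19  21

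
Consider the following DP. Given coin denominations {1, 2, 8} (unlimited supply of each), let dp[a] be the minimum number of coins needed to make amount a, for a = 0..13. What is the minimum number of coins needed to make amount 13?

4

 a  0  1  2  3  4  5  6  7  8  9 10 11 12 13
dp  0  1  1  2  2  3  3  4  1  2  2  3  3  4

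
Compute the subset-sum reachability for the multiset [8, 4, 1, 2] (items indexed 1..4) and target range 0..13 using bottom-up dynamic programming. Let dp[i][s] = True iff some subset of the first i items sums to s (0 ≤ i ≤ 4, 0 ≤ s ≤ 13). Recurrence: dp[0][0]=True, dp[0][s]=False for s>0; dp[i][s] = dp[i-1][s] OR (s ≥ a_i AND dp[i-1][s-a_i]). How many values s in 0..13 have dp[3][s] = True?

i\s   0   1   2   3   4   5   6   7   8   9  10  11  12  13
  0   T   F   F   F   F   F   F   F   F   F   F   F   F   F
  1   T   F   F   F   F   F   F   F   T   F   F   F   F   F
  2   T   F   F   F   T   F   F   F   T   F   F   F   T   F
  3   T   T   F   F   T   T   F   F   T   T   F   F   T   T
  4   T   T   T   T   T   T   T   T   T   T   T   T   T   T

8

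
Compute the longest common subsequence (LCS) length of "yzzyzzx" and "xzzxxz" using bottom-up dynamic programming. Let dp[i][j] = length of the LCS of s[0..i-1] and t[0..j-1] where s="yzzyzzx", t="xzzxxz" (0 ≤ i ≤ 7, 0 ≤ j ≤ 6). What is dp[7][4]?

   ''  x  z  z  x  x  z
''  0  0  0  0  0  0  0
 y  0  0  0  0  0  0  0
 z  0  0  1  1  1  1  1
 z  0  0  1  2  2  2  2
 y  0  0  1  2  2  2  2
 z  0  0  1  2  2  2  3
 z  0  0  1  2  2  2  3
 x  0  1  1  2  3  3  3

3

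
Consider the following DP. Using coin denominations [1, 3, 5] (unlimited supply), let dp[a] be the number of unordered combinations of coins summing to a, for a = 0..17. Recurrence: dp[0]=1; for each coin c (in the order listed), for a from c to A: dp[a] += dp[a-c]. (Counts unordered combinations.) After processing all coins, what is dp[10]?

after  coin     0     1     2     3     4     5     6     7     8     9    10    11    12    13    14    15    16    17
          1     1     1     1     1     1     1     1     1     1     1     1     1     1     1     1     1     1     1
          3     1     1     1     2     2     2     3     3     3     4     4     4     5     5     5     6     6     6
          5     1     1     1     2     2     3     4     4     5     6     7     8     9    10    11    13    14    15

7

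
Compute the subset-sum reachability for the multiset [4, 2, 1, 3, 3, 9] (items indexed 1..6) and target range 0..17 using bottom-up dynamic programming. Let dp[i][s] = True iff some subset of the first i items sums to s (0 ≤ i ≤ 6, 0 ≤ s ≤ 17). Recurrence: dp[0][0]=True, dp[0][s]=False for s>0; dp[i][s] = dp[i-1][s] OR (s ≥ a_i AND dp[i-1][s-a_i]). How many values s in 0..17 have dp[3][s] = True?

8

i\s   0   1   2   3   4   5   6   7   8   9  10  11  12  13  14  15  16  17
  0   T   F   F   F   F   F   F   F   F   F   F   F   F   F   F   F   F   F
  1   T   F   F   F   T   F   F   F   F   F   F   F   F   F   F   F   F   F
  2   T   F   T   F   T   F   T   F   F   F   F   F   F   F   F   F   F   F
  3   T   T   T   T   T   T   T   T   F   F   F   F   F   F   F   F   F   F
  4   T   T   T   T   T   T   T   T   T   T   T   F   F   F   F   F   F   F
  5   T   T   T   T   T   T   T   T   T   T   T   T   T   T   F   F   F   F
  6   T   T   T   T   T   T   T   T   T   T   T   T   T   T   T   T   T   T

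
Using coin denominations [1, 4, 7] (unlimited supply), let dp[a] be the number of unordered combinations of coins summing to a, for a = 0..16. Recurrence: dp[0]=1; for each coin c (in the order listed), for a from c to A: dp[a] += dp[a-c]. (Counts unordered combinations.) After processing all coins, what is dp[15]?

after  coin     0     1     2     3     4     5     6     7     8     9    10    11    12    13    14    15    16
          1     1     1     1     1     1     1     1     1     1     1     1     1     1     1     1     1     1
          4     1     1     1     1     2     2     2     2     3     3     3     3     4     4     4     4     5
          7     1     1     1     1     2     2     2     3     4     4     4     5     6     6     7     8     9

8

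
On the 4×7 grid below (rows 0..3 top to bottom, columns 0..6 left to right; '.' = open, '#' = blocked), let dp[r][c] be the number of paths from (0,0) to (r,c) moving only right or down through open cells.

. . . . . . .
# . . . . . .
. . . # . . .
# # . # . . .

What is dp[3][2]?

3

r\c   0   1   2   3   4   5   6
  0   1   1   1   1   1   1   1
  1   0   1   2   3   4   5   6
  2   0   1   3   0   4   9  15
  3   0   0   3   0   4  13  28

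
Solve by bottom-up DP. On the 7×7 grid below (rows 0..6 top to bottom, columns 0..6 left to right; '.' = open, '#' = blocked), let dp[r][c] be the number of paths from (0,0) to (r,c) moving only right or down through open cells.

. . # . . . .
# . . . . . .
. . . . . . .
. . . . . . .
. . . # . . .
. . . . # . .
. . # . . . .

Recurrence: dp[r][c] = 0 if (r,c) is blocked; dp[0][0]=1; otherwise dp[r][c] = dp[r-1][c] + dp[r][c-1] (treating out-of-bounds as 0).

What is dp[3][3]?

r\c   0   1   2   3   4   5   6
  0   1   1   0   0   0   0   0
  1   0   1   1   1   1   1   1
  2   0   1   2   3   4   5   6
  3   0   1   3   6  10  15  21
  4   0   1   4   0  10  25  46
  5   0   1   5   5   0  25  71
  6   0   1   0   5   5  30 101

6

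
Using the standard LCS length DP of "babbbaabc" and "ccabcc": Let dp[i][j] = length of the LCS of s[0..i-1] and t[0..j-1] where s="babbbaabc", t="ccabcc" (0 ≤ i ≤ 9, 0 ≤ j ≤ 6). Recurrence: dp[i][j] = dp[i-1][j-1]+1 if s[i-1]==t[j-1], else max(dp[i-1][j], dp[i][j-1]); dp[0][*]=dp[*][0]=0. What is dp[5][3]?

   ''  c  c  a  b  c  c
''  0  0  0  0  0  0  0
 b  0  0  0  0  1  1  1
 a  0  0  0  1  1  1  1
 b  0  0  0  1  2  2  2
 b  0  0  0  1  2  2  2
 b  0  0  0  1  2  2  2
 a  0  0  0  1  2  2  2
 a  0  0  0  1  2  2  2
 b  0  0  0  1  2  2  2
 c  0  1  1  1  2  3  3

1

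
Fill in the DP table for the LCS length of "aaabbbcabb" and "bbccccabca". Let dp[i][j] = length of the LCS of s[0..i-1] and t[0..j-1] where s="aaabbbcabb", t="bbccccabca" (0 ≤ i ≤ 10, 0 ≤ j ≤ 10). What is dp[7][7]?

   ''  b  b  c  c  c  c  a  b  c  a
''  0  0  0  0  0  0  0  0  0  0  0
 a  0  0  0  0  0  0  0  1  1  1  1
 a  0  0  0  0  0  0  0  1  1  1  2
 a  0  0  0  0  0  0  0  1  1  1  2
 b  0  1  1  1  1  1  1  1  2  2  2
 b  0  1  2  2  2  2  2  2  2  2  2
 b  0  1  2  2  2  2  2  2  3  3  3
 c  0  1  2  3  3  3  3  3  3  4  4
 a  0  1  2  3  3  3  3  4  4  4  5
 b  0  1  2  3  3  3  3  4  5  5  5
 b  0  1  2  3  3  3  3  4  5  5  5

3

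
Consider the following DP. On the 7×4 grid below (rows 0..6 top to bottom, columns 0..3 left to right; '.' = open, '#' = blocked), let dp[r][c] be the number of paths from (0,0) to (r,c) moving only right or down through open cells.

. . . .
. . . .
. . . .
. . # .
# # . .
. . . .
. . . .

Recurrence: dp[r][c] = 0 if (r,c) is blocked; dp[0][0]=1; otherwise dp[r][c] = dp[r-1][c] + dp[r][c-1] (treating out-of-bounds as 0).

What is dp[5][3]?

r\c   0   1   2   3
  0   1   1   1   1
  1   1   2   3   4
  2   1   3   6  10
  3   1   4   0  10
  4   0   0   0  10
  5   0   0   0  10
  6   0   0   0  10

10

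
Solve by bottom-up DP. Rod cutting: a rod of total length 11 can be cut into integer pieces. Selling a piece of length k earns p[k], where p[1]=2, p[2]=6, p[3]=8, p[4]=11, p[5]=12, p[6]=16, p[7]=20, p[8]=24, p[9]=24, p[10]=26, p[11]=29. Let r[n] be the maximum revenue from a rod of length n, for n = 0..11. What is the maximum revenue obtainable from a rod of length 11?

32

   n    0    1    2    3    4    5    6    7    8    9   10   11
r[n]    0    2    6    8   12   14   18   20   24   26   30   32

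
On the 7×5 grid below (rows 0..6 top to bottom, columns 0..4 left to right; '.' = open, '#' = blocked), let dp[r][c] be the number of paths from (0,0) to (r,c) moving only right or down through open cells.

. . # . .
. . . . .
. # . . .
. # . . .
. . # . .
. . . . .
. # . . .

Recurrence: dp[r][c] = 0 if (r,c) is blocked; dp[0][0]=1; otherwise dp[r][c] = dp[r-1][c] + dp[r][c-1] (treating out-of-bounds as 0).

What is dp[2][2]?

r\c   0   1   2   3   4
  0   1   1   0   0   0
  1   1   2   2   2   2
  2   1   0   2   4   6
  3   1   0   2   6  12
  4   1   1   0   6  18
  5   1   2   2   8  26
  6   1   0   2  10  36

2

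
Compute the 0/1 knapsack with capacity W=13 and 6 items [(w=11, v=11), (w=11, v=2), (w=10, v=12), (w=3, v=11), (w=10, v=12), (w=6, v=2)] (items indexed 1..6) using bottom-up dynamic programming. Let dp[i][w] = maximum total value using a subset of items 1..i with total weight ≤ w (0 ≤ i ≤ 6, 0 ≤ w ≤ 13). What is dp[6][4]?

i\w   0   1   2   3   4   5   6   7   8   9  10  11  12  13
  0   0   0   0   0   0   0   0   0   0   0   0   0   0   0
  1   0   0   0   0   0   0   0   0   0   0   0  11  11  11
  2   0   0   0   0   0   0   0   0   0   0   0  11  11  11
  3   0   0   0   0   0   0   0   0   0   0  12  12  12  12
  4   0   0   0  11  11  11  11  11  11  11  12  12  12  23
  5   0   0   0  11  11  11  11  11  11  11  12  12  12  23
  6   0   0   0  11  11  11  11  11  11  13  13  13  13  23

11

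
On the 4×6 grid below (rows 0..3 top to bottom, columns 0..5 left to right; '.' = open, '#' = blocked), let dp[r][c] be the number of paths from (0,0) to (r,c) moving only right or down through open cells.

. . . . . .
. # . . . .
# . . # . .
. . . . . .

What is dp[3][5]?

11

r\c   0   1   2   3   4   5
  0   1   1   1   1   1   1
  1   1   0   1   2   3   4
  2   0   0   1   0   3   7
  3   0   0   1   1   4  11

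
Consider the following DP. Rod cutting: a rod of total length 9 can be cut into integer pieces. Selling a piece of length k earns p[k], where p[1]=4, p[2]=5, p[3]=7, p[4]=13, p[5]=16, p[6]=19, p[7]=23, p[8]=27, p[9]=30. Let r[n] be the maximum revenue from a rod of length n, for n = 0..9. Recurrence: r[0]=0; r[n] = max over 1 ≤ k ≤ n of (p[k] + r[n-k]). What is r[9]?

36

   n    0    1    2    3    4    5    6    7    8    9
r[n]    0    4    8   12   16   20   24   28   32   36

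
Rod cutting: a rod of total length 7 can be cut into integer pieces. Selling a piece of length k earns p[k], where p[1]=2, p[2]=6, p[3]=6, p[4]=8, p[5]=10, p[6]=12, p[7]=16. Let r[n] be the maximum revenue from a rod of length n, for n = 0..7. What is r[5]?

14

   n    0    1    2    3    4    5    6    7
r[n]    0    2    6    8   12   14   18   20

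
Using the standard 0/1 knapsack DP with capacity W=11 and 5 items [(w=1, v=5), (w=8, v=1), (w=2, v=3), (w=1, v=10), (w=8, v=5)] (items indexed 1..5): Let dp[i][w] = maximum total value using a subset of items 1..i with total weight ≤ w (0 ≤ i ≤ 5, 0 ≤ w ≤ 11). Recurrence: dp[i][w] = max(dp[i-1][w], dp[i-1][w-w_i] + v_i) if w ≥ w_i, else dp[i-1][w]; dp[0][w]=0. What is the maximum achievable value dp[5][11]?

20

i\w   0   1   2   3   4   5   6   7   8   9  10  11
  0   0   0   0   0   0   0   0   0   0   0   0   0
  1   0   5   5   5   5   5   5   5   5   5   5   5
  2   0   5   5   5   5   5   5   5   5   6   6   6
  3   0   5   5   8   8   8   8   8   8   8   8   9
  4   0  10  15  15  18  18  18  18  18  18  18  18
  5   0  10  15  15  18  18  18  18  18  18  20  20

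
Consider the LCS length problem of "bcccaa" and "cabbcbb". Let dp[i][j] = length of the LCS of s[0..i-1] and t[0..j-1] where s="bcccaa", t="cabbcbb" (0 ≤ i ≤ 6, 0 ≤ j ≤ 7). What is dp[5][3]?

2

   ''  c  a  b  b  c  b  b
''  0  0  0  0  0  0  0  0
 b  0  0  0  1  1  1  1  1
 c  0  1  1  1  1  2  2  2
 c  0  1  1  1  1  2  2  2
 c  0  1  1  1  1  2  2  2
 a  0  1  2  2  2  2  2  2
 a  0  1  2  2  2  2  2  2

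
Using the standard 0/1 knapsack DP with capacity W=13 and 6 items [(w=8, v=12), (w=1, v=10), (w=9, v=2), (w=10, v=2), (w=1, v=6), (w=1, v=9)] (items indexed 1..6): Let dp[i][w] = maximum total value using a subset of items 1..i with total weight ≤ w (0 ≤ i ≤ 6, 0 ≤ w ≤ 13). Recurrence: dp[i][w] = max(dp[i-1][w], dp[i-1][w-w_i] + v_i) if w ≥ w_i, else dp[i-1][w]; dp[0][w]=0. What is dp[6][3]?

i\w   0   1   2   3   4   5   6   7   8   9  10  11  12  13
  0   0   0   0   0   0   0   0   0   0   0   0   0   0   0
  1   0   0   0   0   0   0   0   0  12  12  12  12  12  12
  2   0  10  10  10  10  10  10  10  12  22  22  22  22  22
  3   0  10  10  10  10  10  10  10  12  22  22  22  22  22
  4   0  10  10  10  10  10  10  10  12  22  22  22  22  22
  5   0  10  16  16  16  16  16  16  16  22  28  28  28  28
  6   0  10  19  25  25  25  25  25  25  25  31  37  37  37

25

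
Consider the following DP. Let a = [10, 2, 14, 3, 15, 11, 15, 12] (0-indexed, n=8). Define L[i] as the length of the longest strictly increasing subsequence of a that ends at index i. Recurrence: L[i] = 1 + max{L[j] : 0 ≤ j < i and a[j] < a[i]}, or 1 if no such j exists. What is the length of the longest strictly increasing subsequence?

   i    0    1    2    3    4    5    6    7
a[i]   10    2   14    3   15   11   15   12
L[i]    1    1    2    2    3    3    4    4

4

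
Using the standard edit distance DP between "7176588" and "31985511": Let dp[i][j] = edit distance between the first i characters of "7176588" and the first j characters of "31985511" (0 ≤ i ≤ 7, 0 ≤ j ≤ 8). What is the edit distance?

6

   ''  3  1  9  8  5  5  1  1
''  0  1  2  3  4  5  6  7  8
 7  1  1  2  3  4  5  6  7  8
 1  2  2  1  2  3  4  5  6  7
 7  3  3  2  2  3  4  5  6  7
 6  4  4  3  3  3  4  5  6  7
 5  5  5  4  4  4  3  4  5  6
 8  6  6  5  5  4  4  4  5  6
 8  7  7  6  6  5  5  5  5  6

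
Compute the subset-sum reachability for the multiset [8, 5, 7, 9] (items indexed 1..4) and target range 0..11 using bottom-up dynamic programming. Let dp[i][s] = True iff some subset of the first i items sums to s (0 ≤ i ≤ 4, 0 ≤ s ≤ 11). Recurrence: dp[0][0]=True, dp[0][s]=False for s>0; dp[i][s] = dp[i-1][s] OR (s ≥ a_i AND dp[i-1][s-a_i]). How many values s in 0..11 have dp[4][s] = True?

i\s   0   1   2   3   4   5   6   7   8   9  10  11
  0   T   F   F   F   F   F   F   F   F   F   F   F
  1   T   F   F   F   F   F   F   F   T   F   F   F
  2   T   F   F   F   F   T   F   F   T   F   F   F
  3   T   F   F   F   F   T   F   T   T   F   F   F
  4   T   F   F   F   F   T   F   T   T   T   F   F

5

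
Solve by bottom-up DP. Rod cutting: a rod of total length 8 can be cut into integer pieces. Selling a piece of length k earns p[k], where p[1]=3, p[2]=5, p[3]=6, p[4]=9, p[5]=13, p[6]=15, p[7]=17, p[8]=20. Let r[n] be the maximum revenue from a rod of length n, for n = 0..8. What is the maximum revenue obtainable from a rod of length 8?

   n    0    1    2    3    4    5    6    7    8
r[n]    0    3    6    9   12   15   18   21   24

24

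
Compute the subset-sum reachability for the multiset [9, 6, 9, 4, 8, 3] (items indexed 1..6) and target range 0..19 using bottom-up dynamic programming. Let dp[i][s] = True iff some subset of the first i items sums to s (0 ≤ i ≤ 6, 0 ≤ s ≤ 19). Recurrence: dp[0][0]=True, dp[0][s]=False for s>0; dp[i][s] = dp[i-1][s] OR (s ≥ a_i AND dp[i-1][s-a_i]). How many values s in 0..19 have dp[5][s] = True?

i\s   0   1   2   3   4   5   6   7   8   9  10  11  12  13  14  15  16  17  18  19
  0   T   F   F   F   F   F   F   F   F   F   F   F   F   F   F   F   F   F   F   F
  1   T   F   F   F   F   F   F   F   F   T   F   F   F   F   F   F   F   F   F   F
  2   T   F   F   F   F   F   T   F   F   T   F   F   F   F   F   T   F   F   F   F
  3   T   F   F   F   F   F   T   F   F   T   F   F   F   F   F   T   F   F   T   F
  4   T   F   F   F   T   F   T   F   F   T   T   F   F   T   F   T   F   F   T   T
  5   T   F   F   F   T   F   T   F   T   T   T   F   T   T   T   T   F   T   T   T
  6   T   F   F   T   T   F   T   T   T   T   T   T   T   T   T   T   T   T   T   T

13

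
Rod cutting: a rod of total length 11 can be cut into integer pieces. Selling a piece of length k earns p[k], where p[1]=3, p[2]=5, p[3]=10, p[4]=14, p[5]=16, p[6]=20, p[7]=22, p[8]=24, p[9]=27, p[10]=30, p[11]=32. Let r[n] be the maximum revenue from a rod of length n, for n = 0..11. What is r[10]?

   n    0    1    2    3    4    5    6    7    8    9   10   11
r[n]    0    3    6   10   14   17   20   24   28   31   34   38

34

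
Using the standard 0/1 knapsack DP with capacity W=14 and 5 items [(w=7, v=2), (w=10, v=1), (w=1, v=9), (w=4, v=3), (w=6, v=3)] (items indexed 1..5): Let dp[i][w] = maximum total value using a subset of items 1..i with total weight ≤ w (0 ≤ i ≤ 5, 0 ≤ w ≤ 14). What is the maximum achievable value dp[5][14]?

i\w   0   1   2   3   4   5   6   7   8   9  10  11  12  13  14
  0   0   0   0   0   0   0   0   0   0   0   0   0   0   0   0
  1   0   0   0   0   0   0   0   2   2   2   2   2   2   2   2
  2   0   0   0   0   0   0   0   2   2   2   2   2   2   2   2
  3   0   9   9   9   9   9   9   9  11  11  11  11  11  11  11
  4   0   9   9   9   9  12  12  12  12  12  12  12  14  14  14
  5   0   9   9   9   9  12  12  12  12  12  12  15  15  15  15

15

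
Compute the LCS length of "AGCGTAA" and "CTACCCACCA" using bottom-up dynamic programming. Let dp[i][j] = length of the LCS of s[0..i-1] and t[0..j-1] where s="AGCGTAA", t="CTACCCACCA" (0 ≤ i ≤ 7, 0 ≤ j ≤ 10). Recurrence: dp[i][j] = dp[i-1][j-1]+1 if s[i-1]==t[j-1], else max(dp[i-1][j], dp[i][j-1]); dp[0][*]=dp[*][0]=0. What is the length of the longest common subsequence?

   ''  C  T  A  C  C  C  A  C  C  A
''  0  0  0  0  0  0  0  0  0  0  0
 A  0  0  0  1  1  1  1  1  1  1  1
 G  0  0  0  1  1  1  1  1  1  1  1
 C  0  1  1  1  2  2  2  2  2  2  2
 G  0  1  1  1  2  2  2  2  2  2  2
 T  0  1  2  2  2  2  2  2  2  2  2
 A  0  1  2  3  3  3  3  3  3  3  3
 A  0  1  2  3  3  3  3  4  4  4  4

4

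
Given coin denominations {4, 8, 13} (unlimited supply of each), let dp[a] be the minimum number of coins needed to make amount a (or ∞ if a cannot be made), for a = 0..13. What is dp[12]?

2

 a  0  1  2  3  4  5  6  7  8  9 10 11 12 13
dp  0  -  -  -  1  -  -  -  1  -  -  -  2  1
(- denotes ∞ / unreachable)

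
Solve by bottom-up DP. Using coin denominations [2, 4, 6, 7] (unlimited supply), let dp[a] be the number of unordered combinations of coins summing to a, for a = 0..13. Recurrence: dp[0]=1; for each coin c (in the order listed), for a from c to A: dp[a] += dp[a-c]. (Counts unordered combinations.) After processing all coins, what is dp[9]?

after  coin     0     1     2     3     4     5     6     7     8     9    10    11    12    13
          2     1     0     1     0     1     0     1     0     1     0     1     0     1     0
          4     1     0     1     0     2     0     2     0     3     0     3     0     4     0
          6     1     0     1     0     2     0     3     0     4     0     5     0     7     0
          7     1     0     1     0     2     0     3     1     4     1     5     2     7     3

1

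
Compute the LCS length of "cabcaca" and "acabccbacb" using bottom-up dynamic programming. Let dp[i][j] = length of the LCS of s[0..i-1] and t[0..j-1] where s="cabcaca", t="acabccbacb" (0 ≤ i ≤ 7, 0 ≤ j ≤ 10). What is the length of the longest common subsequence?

6

   ''  a  c  a  b  c  c  b  a  c  b
''  0  0  0  0  0  0  0  0  0  0  0
 c  0  0  1  1  1  1  1  1  1  1  1
 a  0  1  1  2  2  2  2  2  2  2  2
 b  0  1  1  2  3  3  3  3  3  3  3
 c  0  1  2  2  3  4  4  4  4  4  4
 a  0  1  2  3  3  4  4  4  5  5  5
 c  0  1  2  3  3  4  5  5  5  6  6
 a  0  1  2  3  3  4  5  5  6  6  6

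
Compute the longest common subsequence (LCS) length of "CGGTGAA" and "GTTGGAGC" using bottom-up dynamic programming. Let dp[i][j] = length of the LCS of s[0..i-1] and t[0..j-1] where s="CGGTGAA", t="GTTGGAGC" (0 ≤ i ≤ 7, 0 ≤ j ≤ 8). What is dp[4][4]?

2

   ''  G  T  T  G  G  A  G  C
''  0  0  0  0  0  0  0  0  0
 C  0  0  0  0  0  0  0  0  1
 G  0  1  1  1  1  1  1  1  1
 G  0  1  1  1  2  2  2  2  2
 T  0  1  2  2  2  2  2  2  2
 G  0  1  2  2  3  3  3  3  3
 A  0  1  2  2  3  3  4  4  4
 A  0  1  2  2  3  3  4  4  4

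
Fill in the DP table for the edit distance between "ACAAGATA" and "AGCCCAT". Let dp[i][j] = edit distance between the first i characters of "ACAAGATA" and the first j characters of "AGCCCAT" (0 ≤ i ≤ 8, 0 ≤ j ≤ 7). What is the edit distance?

5

   ''  A  G  C  C  C  A  T
''  0  1  2  3  4  5  6  7
 A  1  0  1  2  3  4  5  6
 C  2  1  1  1  2  3  4  5
 A  3  2  2  2  2  3  3  4
 A  4  3  3  3  3  3  3  4
 G  5  4  3  4  4  4  4  4
 A  6  5  4  4  5  5  4  5
 T  7  6  5  5  5  6  5  4
 A  8  7  6  6  6  6  6  5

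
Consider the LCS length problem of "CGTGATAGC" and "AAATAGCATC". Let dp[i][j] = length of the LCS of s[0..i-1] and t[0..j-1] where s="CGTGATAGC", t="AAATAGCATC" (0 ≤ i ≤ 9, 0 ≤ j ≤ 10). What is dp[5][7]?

2

   ''  A  A  A  T  A  G  C  A  T  C
''  0  0  0  0  0  0  0  0  0  0  0
 C  0  0  0  0  0  0  0  1  1  1  1
 G  0  0  0  0  0  0  1  1  1  1  1
 T  0  0  0  0  1  1  1  1  1  2  2
 G  0  0  0  0  1  1  2  2  2  2  2
 A  0  1  1  1  1  2  2  2  3  3  3
 T  0  1  1  1  2  2  2  2  3  4  4
 A  0  1  2  2  2  3  3  3  3  4  4
 G  0  1  2  2  2  3  4  4  4  4  4
 C  0  1  2  2  2  3  4  5  5  5  5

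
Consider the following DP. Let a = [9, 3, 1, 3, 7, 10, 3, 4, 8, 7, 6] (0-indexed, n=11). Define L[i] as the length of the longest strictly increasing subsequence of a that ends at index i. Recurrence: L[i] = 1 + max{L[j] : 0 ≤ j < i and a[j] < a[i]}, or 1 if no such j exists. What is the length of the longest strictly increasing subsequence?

   i    0    1    2    3    4    5    6    7    8    9   10
a[i]    9    3    1    3    7   10    3    4    8    7    6
L[i]    1    1    1    2    3    4    2    3    4    4    4

4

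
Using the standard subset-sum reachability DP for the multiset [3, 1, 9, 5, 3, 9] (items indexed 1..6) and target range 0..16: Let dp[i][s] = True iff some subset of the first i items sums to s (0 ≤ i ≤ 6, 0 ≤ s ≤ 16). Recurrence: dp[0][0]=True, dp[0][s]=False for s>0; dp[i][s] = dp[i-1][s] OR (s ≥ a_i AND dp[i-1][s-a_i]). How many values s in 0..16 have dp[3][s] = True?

8

i\s   0   1   2   3   4   5   6   7   8   9  10  11  12  13  14  15  16
  0   T   F   F   F   F   F   F   F   F   F   F   F   F   F   F   F   F
  1   T   F   F   T   F   F   F   F   F   F   F   F   F   F   F   F   F
  2   T   T   F   T   T   F   F   F   F   F   F   F   F   F   F   F   F
  3   T   T   F   T   T   F   F   F   F   T   T   F   T   T   F   F   F
  4   T   T   F   T   T   T   T   F   T   T   T   F   T   T   T   T   F
  5   T   T   F   T   T   T   T   T   T   T   T   T   T   T   T   T   T
  6   T   T   F   T   T   T   T   T   T   T   T   T   T   T   T   T   T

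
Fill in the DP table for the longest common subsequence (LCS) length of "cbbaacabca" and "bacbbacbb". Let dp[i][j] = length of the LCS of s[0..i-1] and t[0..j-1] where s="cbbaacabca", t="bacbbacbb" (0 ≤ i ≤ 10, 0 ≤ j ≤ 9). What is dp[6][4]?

   ''  b  a  c  b  b  a  c  b  b
''  0  0  0  0  0  0  0  0  0  0
 c  0  0  0  1  1  1  1  1  1  1
 b  0  1  1  1  2  2  2  2  2  2
 b  0  1  1  1  2  3  3  3  3  3
 a  0  1  2  2  2  3  4  4  4  4
 a  0  1  2  2  2  3  4  4  4  4
 c  0  1  2  3  3  3  4  5  5  5
 a  0  1  2  3  3  3  4  5  5  5
 b  0  1  2  3  4  4  4  5  6  6
 c  0  1  2  3  4  4  4  5  6  6
 a  0  1  2  3  4  4  5  5  6  6

3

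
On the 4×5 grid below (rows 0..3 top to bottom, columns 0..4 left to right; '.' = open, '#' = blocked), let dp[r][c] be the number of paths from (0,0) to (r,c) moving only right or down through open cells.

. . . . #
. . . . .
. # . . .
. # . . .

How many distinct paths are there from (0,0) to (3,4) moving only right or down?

r\c   0   1   2   3   4
  0   1   1   1   1   0
  1   1   2   3   4   4
  2   1   0   3   7  11
  3   1   0   3  10  21

21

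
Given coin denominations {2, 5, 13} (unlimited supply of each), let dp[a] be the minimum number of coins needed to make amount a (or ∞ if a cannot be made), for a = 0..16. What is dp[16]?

 a  0  1  2  3  4  5  6  7  8  9 10 11 12 13 14 15 16
dp  0  -  1  -  2  1  3  2  4  3  2  4  3  1  4  2  5
(- denotes ∞ / unreachable)

5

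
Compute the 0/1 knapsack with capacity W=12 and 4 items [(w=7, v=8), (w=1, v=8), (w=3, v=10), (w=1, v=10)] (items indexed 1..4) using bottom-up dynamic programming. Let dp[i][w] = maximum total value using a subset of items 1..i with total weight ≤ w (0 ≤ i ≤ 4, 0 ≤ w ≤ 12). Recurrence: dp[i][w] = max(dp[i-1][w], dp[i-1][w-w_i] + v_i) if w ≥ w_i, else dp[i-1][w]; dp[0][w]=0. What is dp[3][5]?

i\w   0   1   2   3   4   5   6   7   8   9  10  11  12
  0   0   0   0   0   0   0   0   0   0   0   0   0   0
  1   0   0   0   0   0   0   0   8   8   8   8   8   8
  2   0   8   8   8   8   8   8   8  16  16  16  16  16
  3   0   8   8  10  18  18  18  18  18  18  18  26  26
  4   0  10  18  18  20  28  28  28  28  28  28  28  36

18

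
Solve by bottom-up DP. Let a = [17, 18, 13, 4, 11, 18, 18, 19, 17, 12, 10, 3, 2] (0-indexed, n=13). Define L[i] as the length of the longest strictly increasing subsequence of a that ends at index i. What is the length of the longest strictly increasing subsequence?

4

   i    0    1    2    3    4    5    6    7    8    9   10   11   12
a[i]   17   18   13    4   11   18   18   19   17   12   10    3    2
L[i]    1    2    1    1    2    3    3    4    3    3    2    1    1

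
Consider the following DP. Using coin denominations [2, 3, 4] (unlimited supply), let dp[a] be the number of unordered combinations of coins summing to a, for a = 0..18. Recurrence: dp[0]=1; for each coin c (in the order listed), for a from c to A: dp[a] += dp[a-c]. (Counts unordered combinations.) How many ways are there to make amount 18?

12

after  coin     0     1     2     3     4     5     6     7     8     9    10    11    12    13    14    15    16    17    18
          2     1     0     1     0     1     0     1     0     1     0     1     0     1     0     1     0     1     0     1
          3     1     0     1     1     1     1     2     1     2     2     2     2     3     2     3     3     3     3     4
          4     1     0     1     1     2     1     3     2     4     3     5     4     7     5     8     7    10     8    12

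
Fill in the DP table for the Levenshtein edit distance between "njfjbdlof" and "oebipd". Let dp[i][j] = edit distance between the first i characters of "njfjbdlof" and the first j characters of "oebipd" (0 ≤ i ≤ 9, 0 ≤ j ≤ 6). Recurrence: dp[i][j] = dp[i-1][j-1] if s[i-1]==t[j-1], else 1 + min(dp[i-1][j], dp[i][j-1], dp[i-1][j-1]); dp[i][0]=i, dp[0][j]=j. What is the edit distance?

8

   ''  o  e  b  i  p  d
''  0  1  2  3  4  5  6
 n  1  1  2  3  4  5  6
 j  2  2  2  3  4  5  6
 f  3  3  3  3  4  5  6
 j  4  4  4  4  4  5  6
 b  5  5  5  4  5  5  6
 d  6  6  6  5  5  6  5
 l  7  7  7  6  6  6  6
 o  8  7  8  7  7  7  7
 f  9  8  8  8  8  8  8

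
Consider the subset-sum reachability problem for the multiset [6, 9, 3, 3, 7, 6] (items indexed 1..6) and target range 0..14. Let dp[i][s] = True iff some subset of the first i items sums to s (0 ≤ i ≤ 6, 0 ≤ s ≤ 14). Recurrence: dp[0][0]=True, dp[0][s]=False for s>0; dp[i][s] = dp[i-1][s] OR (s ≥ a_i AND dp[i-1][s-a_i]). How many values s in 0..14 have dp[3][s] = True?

i\s   0   1   2   3   4   5   6   7   8   9  10  11  12  13  14
  0   T   F   F   F   F   F   F   F   F   F   F   F   F   F   F
  1   T   F   F   F   F   F   T   F   F   F   F   F   F   F   F
  2   T   F   F   F   F   F   T   F   F   T   F   F   F   F   F
  3   T   F   F   T   F   F   T   F   F   T   F   F   T   F   F
  4   T   F   F   T   F   F   T   F   F   T   F   F   T   F   F
  5   T   F   F   T   F   F   T   T   F   T   T   F   T   T   F
  6   T   F   F   T   F   F   T   T   F   T   T   F   T   T   F

5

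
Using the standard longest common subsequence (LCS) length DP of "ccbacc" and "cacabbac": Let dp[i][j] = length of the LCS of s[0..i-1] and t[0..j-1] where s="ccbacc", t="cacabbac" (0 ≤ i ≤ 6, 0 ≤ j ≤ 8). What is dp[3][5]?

   ''  c  a  c  a  b  b  a  c
''  0  0  0  0  0  0  0  0  0
 c  0  1  1  1  1  1  1  1  1
 c  0  1  1  2  2  2  2  2  2
 b  0  1  1  2  2  3  3  3  3
 a  0  1  2  2  3  3  3  4  4
 c  0  1  2  3  3  3  3  4  5
 c  0  1  2  3  3  3  3  4  5

3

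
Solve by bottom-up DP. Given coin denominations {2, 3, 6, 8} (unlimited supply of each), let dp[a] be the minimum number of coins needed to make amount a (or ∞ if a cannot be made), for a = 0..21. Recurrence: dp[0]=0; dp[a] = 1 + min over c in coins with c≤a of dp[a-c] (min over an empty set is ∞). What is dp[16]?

2

 a  0  1  2  3  4  5  6  7  8  9 10 11 12 13 14 15 16 17 18 19 20 21
dp  0  -  1  1  2  2  1  3  1  2  2  2  2  3  2  3  2  3  3  3  3  4
(- denotes ∞ / unreachable)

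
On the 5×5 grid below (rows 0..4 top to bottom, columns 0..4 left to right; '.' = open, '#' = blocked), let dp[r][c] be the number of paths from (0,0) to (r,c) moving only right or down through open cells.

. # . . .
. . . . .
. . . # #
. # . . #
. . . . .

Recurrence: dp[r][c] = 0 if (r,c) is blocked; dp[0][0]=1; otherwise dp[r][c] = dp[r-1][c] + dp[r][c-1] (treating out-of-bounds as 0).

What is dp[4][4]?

r\c   0   1   2   3   4
  0   1   0   0   0   0
  1   1   1   1   1   1
  2   1   2   3   0   0
  3   1   0   3   3   0
  4   1   1   4   7   7

7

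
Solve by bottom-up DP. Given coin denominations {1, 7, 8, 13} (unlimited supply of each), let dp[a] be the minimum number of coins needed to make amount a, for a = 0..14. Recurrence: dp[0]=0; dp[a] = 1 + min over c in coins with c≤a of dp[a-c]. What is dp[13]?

 a  0  1  2  3  4  5  6  7  8  9 10 11 12 13 14
dp  0  1  2  3  4  5  6  1  1  2  3  4  5  1  2

1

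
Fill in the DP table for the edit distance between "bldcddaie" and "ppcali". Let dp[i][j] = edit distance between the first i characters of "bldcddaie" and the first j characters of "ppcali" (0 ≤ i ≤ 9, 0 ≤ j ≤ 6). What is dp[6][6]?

6

   ''  p  p  c  a  l  i
''  0  1  2  3  4  5  6
 b  1  1  2  3  4  5  6
 l  2  2  2  3  4  4  5
 d  3  3  3  3  4  5  5
 c  4  4  4  3  4  5  6
 d  5  5  5  4  4  5  6
 d  6  6  6  5  5  5  6
 a  7  7  7  6  5  6  6
 i  8  8  8  7  6  6  6
 e  9  9  9  8  7  7  7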